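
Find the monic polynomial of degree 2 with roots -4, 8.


A monic polynomial with roots -4, 8 is:
p(x) = (x + 4)(x - 8)
After multiplying by (x + 4): x + 4
After multiplying by (x - 8): x^2 - 4x - 32

x^2 - 4x - 32


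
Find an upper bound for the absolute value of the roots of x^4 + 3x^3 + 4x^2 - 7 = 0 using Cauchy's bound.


Cauchy's bound: all roots r satisfy |r| <= 1 + max(|a_i/a_n|) for i = 0,...,n-1
where a_n is the leading coefficient.

Coefficients: [1, 3, 4, 0, -7]
Leading coefficient a_n = 1
Ratios |a_i/a_n|: 3, 4, 0, 7
Maximum ratio: 7
Cauchy's bound: |r| <= 1 + 7 = 8

Upper bound = 8


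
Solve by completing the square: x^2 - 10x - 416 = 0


Start: x^2 - 10x - 416 = 0
Move constant: x^2 - 10x = 416
Half of -10 is -5, squared is 25
Add 25 to both sides: x^2 - 10x + 25 = 441
(x - 5)^2 = 441
x - 5 = ±21
x = 5 + 21 = 26 or x = 5 - 21 = -16

x = -16, x = 26


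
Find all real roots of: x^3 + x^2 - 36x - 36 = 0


Let p(x) = x^3 + x^2 - 36x - 36. By the rational root theorem (leading coefficient 1), any rational root is an integer divisor of 36: try ±1, ±2, ... in turn.
Test x = 1: value = -70 ≠ 0.
Test x = -1: value = 0 ✓, so (x + 1) is a factor.
Synthetic division by (x + 1): bring down 1; 1(-1) + 1 = 0; 0(-1) - 36 = -36; (-36)(-1) - 36 = 0 → quotient x^2 - 36, remainder 0.
Solve the quadratic x^2 - 36 = 0: discriminant = 0^2 - 4(1)(-36) = 0 + 144 = 144.
sqrt(144) = 12, so x = (0 ± 12)/2: x = 6 or x = -6.

x = -6, x = -1, x = 6


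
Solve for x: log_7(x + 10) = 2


Convert to exponential form: x + 10 = 7^2 = 49
x = 49 - 10 = 39
Check: log_7(39 + 10) = log_7(49) = log_7(49) = 2 ✓

x = 39


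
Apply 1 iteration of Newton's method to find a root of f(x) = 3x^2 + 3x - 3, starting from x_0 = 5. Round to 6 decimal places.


Newton's method: x_(n+1) = x_n - f(x_n)/f'(x_n)
f(x) = 3x^2 + 3x - 3
f'(x) = 6x + 3

Iteration 1:
  f(5.000000) = 87.000000
  f'(5.000000) = 33.000000
  x_1 = 5.000000 - (87.000000)/(33.000000) = 2.363636

x_1 = 2.363636


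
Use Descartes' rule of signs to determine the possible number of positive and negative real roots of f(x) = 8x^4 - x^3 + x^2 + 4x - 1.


Descartes' rule of signs:

For positive roots, count sign changes in f(x) = 8x^4 - x^3 + x^2 + 4x - 1:
Signs of coefficients: +, -, +, +, -
Number of sign changes: 3
Possible positive real roots: 3, 1

For negative roots, examine f(-x) = 8x^4 + x^3 + x^2 - 4x - 1:
Signs of coefficients: +, +, +, -, -
Number of sign changes: 1
Possible negative real roots: 1

Positive roots: 3 or 1; Negative roots: 1


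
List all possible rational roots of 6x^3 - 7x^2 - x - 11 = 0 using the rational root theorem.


Rational root theorem: possible roots are ±p/q where:
  p divides the constant term (-11): p ∈ {1, 11}
  q divides the leading coefficient (6): q ∈ {1, 2, 3, 6}

All possible rational roots: -11, -11/2, -11/3, -11/6, -1, -1/2, -1/3, -1/6, 1/6, 1/3, 1/2, 1, 11/6, 11/3, 11/2, 11

-11, -11/2, -11/3, -11/6, -1, -1/2, -1/3, -1/6, 1/6, 1/3, 1/2, 1, 11/6, 11/3, 11/2, 11


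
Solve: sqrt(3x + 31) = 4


Square both sides: 3x + 31 = 4^2 = 16
3x = 16 - 31 = -15
x = -5
Check: sqrt(3*(-5) + 31) = sqrt(16) = 4 ✓

x = -5


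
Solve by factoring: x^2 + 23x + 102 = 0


We need two numbers that multiply to 102 and add to 23.
Those numbers are 17 and 6 (since 17 * 6 = 102 and 17 + 6 = 23).
So x^2 + 23x + 102 = (x + 17)(x + 6) = 0
Setting each factor to zero: x = -17 or x = -6

x = -17, x = -6


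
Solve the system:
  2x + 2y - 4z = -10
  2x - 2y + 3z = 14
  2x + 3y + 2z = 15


Using Cramer's rule. Expand each determinant along the first row.
D  = 2*[(-2)*2 - 3*3] - 2*[2*2 - 3*2] + (-4)*[2*3 - (-2)*2]
  = 2*(-13) - 2*(-2) + (-4)*(10) = -62
Dx = (-10)*[(-2)*2 - 3*3] - 2*[14*2 - 3*15] + (-4)*[14*3 - (-2)*15]
  = (-10)*(-13) - 2*(-17) + (-4)*(72) = -124
Dy = 2*[14*2 - 3*15] - (-10)*[2*2 - 3*2] + (-4)*[2*15 - 14*2]
  = 2*(-17) - (-10)*(-2) + (-4)*(2) = -62
Dz = 2*[(-2)*15 - 14*3] - 2*[2*15 - 14*2] + (-10)*[2*3 - (-2)*2]
  = 2*(-72) - 2*(2) + (-10)*(10) = -248
x = Dx/D = -124/-62 = 2, y = Dy/D = -62/-62 = 1, z = Dz/D = -248/-62 = 4
Check eq1: (2)(2) + (2)(1) + (-4)(4) = -10 = -10 ✓
Check eq2: (2)(2) + (-2)(1) + (3)(4) = 14 = 14 ✓
Check eq3: (2)(2) + (3)(1) + (2)(4) = 15 = 15 ✓

x = 2, y = 1, z = 4


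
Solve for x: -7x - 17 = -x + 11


Starting with: -7x - 17 = -x + 11
Move all x terms to left: (-7 + 1)x = 11 + 17
Simplify: -6x = 28
Divide both sides by -6: x = -14/3

x = -14/3


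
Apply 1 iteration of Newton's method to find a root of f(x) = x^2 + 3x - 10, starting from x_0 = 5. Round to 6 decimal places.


Newton's method: x_(n+1) = x_n - f(x_n)/f'(x_n)
f(x) = x^2 + 3x - 10
f'(x) = 2x + 3

Iteration 1:
  f(5.000000) = 30.000000
  f'(5.000000) = 13.000000
  x_1 = 5.000000 - (30.000000)/(13.000000) = 2.692308

x_1 = 2.692308


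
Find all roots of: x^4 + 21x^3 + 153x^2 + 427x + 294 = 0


Let p(x) = x^4 + 21x^3 + 153x^2 + 427x + 294. By the rational root theorem (leading coefficient 1), any rational root is an integer divisor of 294: try ±1, ±2, ... in turn.
Test x = 1: value = 896 ≠ 0.
Test x = -1: value = 0 ✓, so (x + 1) is a factor.
Synthetic division by (x + 1): bring down 1; 1(-1) + 21 = 20; 20(-1) + 153 = 133; 133(-1) + 427 = 294; 294(-1) + 294 = 0 → quotient x^3 + 20x^2 + 133x + 294, remainder 0.
Continue with the quotient x^3 + 20x^2 + 133x + 294 (candidates must divide 294; re-test x = -1 first in case it repeats).
Test x = -1: value = 180 ≠ 0.
Test x = 2: value = 648 ≠ 0.
Test x = -2: value = 100 ≠ 0.
Test x = 3: value = 900 ≠ 0.
Test x = -3: value = 48 ≠ 0.
Test x = 6: value = 2028 ≠ 0.
Test x = -6: value = 0 ✓, so (x + 6) is a factor.
Synthetic division by (x + 6): bring down 1; 1(-6) + 20 = 14; 14(-6) + 133 = 49; 49(-6) + 294 = 0 → quotient x^2 + 14x + 49, remainder 0.
Solve the quadratic x^2 + 14x + 49 = 0: discriminant = 14^2 - 4(1)(49) = 196 - 196 = 0.
Discriminant = 0, so a double root: x = -14/2 = -7.
Collecting all roots found:

x = -7 (multiplicity 2), x = -6, x = -1


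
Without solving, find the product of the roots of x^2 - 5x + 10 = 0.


By Vieta's formulas for ax^2 + bx + c = 0:
  Sum of roots = -b/a
  Product of roots = c/a

Here a = 1, b = -5, c = 10
Sum = -(-5)/1 = 5
Product = 10/1 = 10

Product = 10


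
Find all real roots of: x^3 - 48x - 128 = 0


Let p(x) = x^3 - 48x - 128. By the rational root theorem (leading coefficient 1), any rational root is an integer divisor of 128: try ±1, ±2, ... in turn.
Test x = 1: value = -175 ≠ 0.
Test x = -1: value = -81 ≠ 0.
Test x = 2: value = -216 ≠ 0.
Test x = -2: value = -40 ≠ 0.
Test x = 4: value = -256 ≠ 0.
Test x = -4: value = 0 ✓, so (x + 4) is a factor.
Synthetic division by (x + 4): bring down 1; 1(-4) + 0 = -4; (-4)(-4) - 48 = -32; (-32)(-4) - 128 = 0 → quotient x^2 - 4x - 32, remainder 0.
Solve the quadratic x^2 - 4x - 32 = 0: discriminant = (-4)^2 - 4(1)(-32) = 16 + 128 = 144.
sqrt(144) = 12, so x = (4 ± 12)/2: x = 8 or x = -4.

x = -4 (multiplicity 2), x = 8


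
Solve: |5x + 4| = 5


An absolute value equation |expr| = 5 gives two cases:
Case 1: 5x + 4 = 5
  5x = 1, so x = 1/5
Case 2: 5x + 4 = -5
  5x = -9, so x = -9/5

x = -9/5, x = 1/5


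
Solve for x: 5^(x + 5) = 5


Express both sides with the same base.
5 = 5^1
Since the bases match, equate exponents: x + 5 = 1
So x = 1 - (5) = -4

x = -4


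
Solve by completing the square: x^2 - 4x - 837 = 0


Start: x^2 - 4x - 837 = 0
Move constant: x^2 - 4x = 837
Half of -4 is -2, squared is 4
Add 4 to both sides: x^2 - 4x + 4 = 841
(x - 2)^2 = 841
x - 2 = ±29
x = 2 + 29 = 31 or x = 2 - 29 = -27

x = -27, x = 31


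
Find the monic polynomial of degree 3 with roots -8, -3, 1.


A monic polynomial with roots -8, -3, 1 is:
p(x) = (x + 8)(x + 3)(x - 1)
After multiplying by (x + 8): x + 8
After multiplying by (x + 3): x^2 + 11x + 24
After multiplying by (x - 1): x^3 + 10x^2 + 13x - 24

x^3 + 10x^2 + 13x - 24


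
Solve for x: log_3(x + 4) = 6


Convert to exponential form: x + 4 = 3^6 = 729
x = 729 - 4 = 725
Check: log_3(725 + 4) = log_3(729) = log_3(729) = 6 ✓

x = 725


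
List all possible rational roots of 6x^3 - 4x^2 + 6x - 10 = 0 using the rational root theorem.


Rational root theorem: possible roots are ±p/q where:
  p divides the constant term (-10): p ∈ {1, 2, 5, 10}
  q divides the leading coefficient (6): q ∈ {1, 2, 3, 6}

All possible rational roots: -10, -5, -10/3, -5/2, -2, -5/3, -1, -5/6, -2/3, -1/2, -1/3, -1/6, 1/6, 1/3, 1/2, 2/3, 5/6, 1, 5/3, 2, 5/2, 10/3, 5, 10

-10, -5, -10/3, -5/2, -2, -5/3, -1, -5/6, -2/3, -1/2, -1/3, -1/6, 1/6, 1/3, 1/2, 2/3, 5/6, 1, 5/3, 2, 5/2, 10/3, 5, 10


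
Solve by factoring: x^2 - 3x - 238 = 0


We need two numbers that multiply to -238 and add to -3.
Those numbers are 14 and -17 (since 14 * (-17) = -238 and 14 + (-17) = -3).
So x^2 - 3x - 238 = (x + 14)(x - 17) = 0
Setting each factor to zero: x = -14 or x = 17

x = -14, x = 17


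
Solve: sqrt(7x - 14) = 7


Square both sides: 7x - 14 = 7^2 = 49
7x = 49 + 14 = 63
x = 9
Check: sqrt(7*9 - 14) = sqrt(49) = 7 ✓

x = 9


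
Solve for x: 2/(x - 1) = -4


Multiply both sides by (x - 1): 2 = -4(x - 1)
Distribute: 2 = -4x + 4
-4x = 2 - 4 = -2
x = 1/2

x = 1/2


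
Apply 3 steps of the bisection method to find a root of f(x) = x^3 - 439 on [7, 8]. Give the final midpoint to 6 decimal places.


f(x) = x^3 - 439
f(7) = -96 < 0
f(8) = 73 > 0

Step 1: midpoint = (7.000000 + 8.000000)/2 = 7.500000
  f(7.500000) = -17.125000
  f(mid) < 0, so root is in [7.500000, 8.000000]

Step 2: midpoint = (7.500000 + 8.000000)/2 = 7.750000
  f(7.750000) = 26.484375
  f(mid) > 0, so root is in [7.500000, 7.750000]

Step 3: midpoint = (7.500000 + 7.750000)/2 = 7.625000
  f(7.625000) = 4.322266
  f(mid) > 0, so root is in [7.500000, 7.625000]

midpoint = 7.625000


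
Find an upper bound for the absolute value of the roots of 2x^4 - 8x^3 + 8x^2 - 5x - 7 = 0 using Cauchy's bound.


Cauchy's bound: all roots r satisfy |r| <= 1 + max(|a_i/a_n|) for i = 0,...,n-1
where a_n is the leading coefficient.

Coefficients: [2, -8, 8, -5, -7]
Leading coefficient a_n = 2
Ratios |a_i/a_n|: 4, 4, 5/2, 7/2
Maximum ratio: 4
Cauchy's bound: |r| <= 1 + 4 = 5

Upper bound = 5


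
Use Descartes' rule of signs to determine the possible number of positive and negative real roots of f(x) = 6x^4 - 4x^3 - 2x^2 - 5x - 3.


Descartes' rule of signs:

For positive roots, count sign changes in f(x) = 6x^4 - 4x^3 - 2x^2 - 5x - 3:
Signs of coefficients: +, -, -, -, -
Number of sign changes: 1
Possible positive real roots: 1

For negative roots, examine f(-x) = 6x^4 + 4x^3 - 2x^2 + 5x - 3:
Signs of coefficients: +, +, -, +, -
Number of sign changes: 3
Possible negative real roots: 3, 1

Positive roots: 1; Negative roots: 3 or 1


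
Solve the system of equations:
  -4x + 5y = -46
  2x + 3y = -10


Using Cramer's rule:
Determinant D = (-4)(3) - (2)(5) = -12 - 10 = -22
Dx = (-46)(3) - (-10)(5) = -138 + 50 = -88
Dy = (-4)(-10) - (2)(-46) = 40 + 92 = 132
x = Dx/D = -88/-22 = 4
y = Dy/D = 132/-22 = -6

x = 4, y = -6


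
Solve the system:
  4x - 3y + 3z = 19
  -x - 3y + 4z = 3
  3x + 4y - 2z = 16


Using Cramer's rule. Expand each determinant along the first row.
D  = 4*[(-3)*(-2) - 4*4] - (-3)*[(-1)*(-2) - 4*3] + 3*[(-1)*4 - (-3)*3]
  = 4*(-10) - (-3)*(-10) + 3*(5) = -55
Dx = 19*[(-3)*(-2) - 4*4] - (-3)*[3*(-2) - 4*16] + 3*[3*4 - (-3)*16]
  = 19*(-10) - (-3)*(-70) + 3*(60) = -220
Dy = 4*[3*(-2) - 4*16] - 19*[(-1)*(-2) - 4*3] + 3*[(-1)*16 - 3*3]
  = 4*(-70) - 19*(-10) + 3*(-25) = -165
Dz = 4*[(-3)*16 - 3*4] - (-3)*[(-1)*16 - 3*3] + 19*[(-1)*4 - (-3)*3]
  = 4*(-60) - (-3)*(-25) + 19*(5) = -220
x = Dx/D = -220/-55 = 4, y = Dy/D = -165/-55 = 3, z = Dz/D = -220/-55 = 4
Check eq1: (4)(4) + (-3)(3) + (3)(4) = 19 = 19 ✓
Check eq2: (-1)(4) + (-3)(3) + (4)(4) = 3 = 3 ✓
Check eq3: (3)(4) + (4)(3) + (-2)(4) = 16 = 16 ✓

x = 4, y = 3, z = 4


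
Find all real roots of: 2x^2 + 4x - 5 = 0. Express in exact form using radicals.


Using the quadratic formula: x = (-b ± sqrt(b^2 - 4ac)) / (2a)
Here a = 2, b = 4, c = -5
Discriminant = b^2 - 4ac = 4^2 - 4(2)(-5) = 16 + 40 = 56
Since discriminant = 56 > 0, there are two real roots.
x = (-4 ± 2*sqrt(14)) / 4
Simplifying: x = (-2 ± sqrt(14)) / 2
Numerically: x ≈ 0.8708 or x ≈ -2.8708

x = (-2 + sqrt(14)) / 2 or x = (-2 - sqrt(14)) / 2


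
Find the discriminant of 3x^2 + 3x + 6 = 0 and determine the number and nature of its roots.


For ax^2 + bx + c = 0, discriminant D = b^2 - 4ac
Here a = 3, b = 3, c = 6
D = (3)^2 - 4(3)(6) = 9 - 72 = -63

D = -63 < 0
The equation has no real roots (2 complex conjugate roots).

Discriminant = -63, no real roots (2 complex conjugate roots)


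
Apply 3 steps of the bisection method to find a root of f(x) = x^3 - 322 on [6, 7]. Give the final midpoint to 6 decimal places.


f(x) = x^3 - 322
f(6) = -106 < 0
f(7) = 21 > 0

Step 1: midpoint = (6.000000 + 7.000000)/2 = 6.500000
  f(6.500000) = -47.375000
  f(mid) < 0, so root is in [6.500000, 7.000000]

Step 2: midpoint = (6.500000 + 7.000000)/2 = 6.750000
  f(6.750000) = -14.453125
  f(mid) < 0, so root is in [6.750000, 7.000000]

Step 3: midpoint = (6.750000 + 7.000000)/2 = 6.875000
  f(6.875000) = 2.951172
  f(mid) > 0, so root is in [6.750000, 6.875000]

midpoint = 6.875000


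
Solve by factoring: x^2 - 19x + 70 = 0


We need two numbers that multiply to 70 and add to -19.
Those numbers are -5 and -14 (since (-5) * (-14) = 70 and (-5) + (-14) = -19).
So x^2 - 19x + 70 = (x - 5)(x - 14) = 0
Setting each factor to zero: x = 5 or x = 14

x = 5, x = 14


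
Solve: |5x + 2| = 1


An absolute value equation |expr| = 1 gives two cases:
Case 1: 5x + 2 = 1
  5x = -1, so x = -1/5
Case 2: 5x + 2 = -1
  5x = -3, so x = -3/5

x = -3/5, x = -1/5


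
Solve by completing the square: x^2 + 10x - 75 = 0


Start: x^2 + 10x - 75 = 0
Move constant: x^2 + 10x = 75
Half of 10 is 5, squared is 25
Add 25 to both sides: x^2 + 10x + 25 = 100
(x + 5)^2 = 100
x + 5 = ±10
x = -5 + 10 = 5 or x = -5 - 10 = -15

x = -15, x = 5


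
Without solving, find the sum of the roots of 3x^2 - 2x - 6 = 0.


By Vieta's formulas for ax^2 + bx + c = 0:
  Sum of roots = -b/a
  Product of roots = c/a

Here a = 3, b = -2, c = -6
Sum = -(-2)/3 = 2/3
Product = -6/3 = -2

Sum = 2/3


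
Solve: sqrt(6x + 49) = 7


Square both sides: 6x + 49 = 7^2 = 49
6x = 49 - 49 = 0
x = 0
Check: sqrt(6*0 + 49) = sqrt(49) = 7 ✓

x = 0


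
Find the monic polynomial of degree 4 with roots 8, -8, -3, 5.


A monic polynomial with roots 8, -8, -3, 5 is:
p(x) = (x - 8)(x + 8)(x + 3)(x - 5)
After multiplying by (x - 8): x - 8
After multiplying by (x + 8): x^2 - 64
After multiplying by (x + 3): x^3 + 3x^2 - 64x - 192
After multiplying by (x - 5): x^4 - 2x^3 - 79x^2 + 128x + 960

x^4 - 2x^3 - 79x^2 + 128x + 960


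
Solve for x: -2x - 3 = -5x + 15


Starting with: -2x - 3 = -5x + 15
Move all x terms to left: (-2 + 5)x = 15 + 3
Simplify: 3x = 18
Divide both sides by 3: x = 6

x = 6


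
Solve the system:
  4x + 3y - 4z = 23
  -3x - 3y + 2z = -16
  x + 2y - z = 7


Using Cramer's rule. Expand each determinant along the first row.
D  = 4*[(-3)*(-1) - 2*2] - 3*[(-3)*(-1) - 2*1] + (-4)*[(-3)*2 - (-3)*1]
  = 4*(-1) - 3*(1) + (-4)*(-3) = 5
Dx = 23*[(-3)*(-1) - 2*2] - 3*[(-16)*(-1) - 2*7] + (-4)*[(-16)*2 - (-3)*7]
  = 23*(-1) - 3*(2) + (-4)*(-11) = 15
Dy = 4*[(-16)*(-1) - 2*7] - 23*[(-3)*(-1) - 2*1] + (-4)*[(-3)*7 - (-16)*1]
  = 4*(2) - 23*(1) + (-4)*(-5) = 5
Dz = 4*[(-3)*7 - (-16)*2] - 3*[(-3)*7 - (-16)*1] + 23*[(-3)*2 - (-3)*1]
  = 4*(11) - 3*(-5) + 23*(-3) = -10
x = Dx/D = 15/5 = 3, y = Dy/D = 5/5 = 1, z = Dz/D = -10/5 = -2
Check eq1: (4)(3) + (3)(1) + (-4)(-2) = 23 = 23 ✓
Check eq2: (-3)(3) + (-3)(1) + (2)(-2) = -16 = -16 ✓
Check eq3: (1)(3) + (2)(1) + (-1)(-2) = 7 = 7 ✓

x = 3, y = 1, z = -2


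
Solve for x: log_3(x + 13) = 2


Convert to exponential form: x + 13 = 3^2 = 9
x = 9 - 13 = -4
Check: log_3(-4 + 13) = log_3(9) = log_3(9) = 2 ✓

x = -4


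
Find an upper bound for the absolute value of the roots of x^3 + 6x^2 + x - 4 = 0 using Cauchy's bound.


Cauchy's bound: all roots r satisfy |r| <= 1 + max(|a_i/a_n|) for i = 0,...,n-1
where a_n is the leading coefficient.

Coefficients: [1, 6, 1, -4]
Leading coefficient a_n = 1
Ratios |a_i/a_n|: 6, 1, 4
Maximum ratio: 6
Cauchy's bound: |r| <= 1 + 6 = 7

Upper bound = 7


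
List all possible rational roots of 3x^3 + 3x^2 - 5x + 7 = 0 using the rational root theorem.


Rational root theorem: possible roots are ±p/q where:
  p divides the constant term (7): p ∈ {1, 7}
  q divides the leading coefficient (3): q ∈ {1, 3}

All possible rational roots: -7, -7/3, -1, -1/3, 1/3, 1, 7/3, 7

-7, -7/3, -1, -1/3, 1/3, 1, 7/3, 7


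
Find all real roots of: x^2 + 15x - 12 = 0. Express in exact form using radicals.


Using the quadratic formula: x = (-b ± sqrt(b^2 - 4ac)) / (2a)
Here a = 1, b = 15, c = -12
Discriminant = b^2 - 4ac = 15^2 - 4(1)(-12) = 225 + 48 = 273
Since discriminant = 273 > 0, there are two real roots.
x = (-15 ± sqrt(273)) / 2
Numerically: x ≈ 0.7614 or x ≈ -15.7614

x = (-15 + sqrt(273)) / 2 or x = (-15 - sqrt(273)) / 2


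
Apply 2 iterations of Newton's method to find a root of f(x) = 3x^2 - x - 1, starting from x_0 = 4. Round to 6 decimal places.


Newton's method: x_(n+1) = x_n - f(x_n)/f'(x_n)
f(x) = 3x^2 - x - 1
f'(x) = 6x - 1

Iteration 1:
  f(4.000000) = 43.000000
  f'(4.000000) = 23.000000
  x_1 = 4.000000 - (43.000000)/(23.000000) = 2.130435

Iteration 2:
  f(2.130435) = 10.485822
  f'(2.130435) = 11.782609
  x_2 = 2.130435 - (10.485822)/(11.782609) = 1.240494

x_2 = 1.240494


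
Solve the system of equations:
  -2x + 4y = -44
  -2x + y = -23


Using Cramer's rule:
Determinant D = (-2)(1) - (-2)(4) = -2 + 8 = 6
Dx = (-44)(1) - (-23)(4) = -44 + 92 = 48
Dy = (-2)(-23) - (-2)(-44) = 46 - 88 = -42
x = Dx/D = 48/6 = 8
y = Dy/D = -42/6 = -7

x = 8, y = -7


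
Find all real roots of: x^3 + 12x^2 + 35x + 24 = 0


Let p(x) = x^3 + 12x^2 + 35x + 24. By the rational root theorem (leading coefficient 1), any rational root is an integer divisor of 24: try ±1, ±2, ... in turn.
Test x = 1: value = 72 ≠ 0.
Test x = -1: value = 0 ✓, so (x + 1) is a factor.
Synthetic division by (x + 1): bring down 1; 1(-1) + 12 = 11; 11(-1) + 35 = 24; 24(-1) + 24 = 0 → quotient x^2 + 11x + 24, remainder 0.
Solve the quadratic x^2 + 11x + 24 = 0: discriminant = 11^2 - 4(1)(24) = 121 - 96 = 25.
sqrt(25) = 5, so x = (-11 ± 5)/2: x = -3 or x = -8.

x = -8, x = -3, x = -1


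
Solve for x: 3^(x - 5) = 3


Express both sides with the same base.
3 = 3^1
Since the bases match, equate exponents: x - 5 = 1
So x = 1 - (-5) = 6

x = 6


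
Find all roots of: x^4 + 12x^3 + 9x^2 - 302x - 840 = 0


Let p(x) = x^4 + 12x^3 + 9x^2 - 302x - 840. By the rational root theorem (leading coefficient 1), any rational root is an integer divisor of 840: try ±1, ±2, ... in turn.
Test x = 1: value = -1120 ≠ 0.
Test x = -1: value = -540 ≠ 0.
Test x = 2: value = -1296 ≠ 0.
Test x = -2: value = -280 ≠ 0.
Test x = 3: value = -1260 ≠ 0.
Test x = -3: value = -96 ≠ 0.
Test x = 4: value = -880 ≠ 0.
Test x = -4: value = 0 ✓, so (x + 4) is a factor.
Synthetic division by (x + 4): bring down 1; 1(-4) + 12 = 8; 8(-4) + 9 = -23; (-23)(-4) - 302 = -210; (-210)(-4) - 840 = 0 → quotient x^3 + 8x^2 - 23x - 210, remainder 0.
Continue with the quotient x^3 + 8x^2 - 23x - 210 (candidates must divide 210).
Test x = 5: value = 0 ✓, so (x - 5) is a factor.
Synthetic division by (x - 5): bring down 1; 1(5) + 8 = 13; 13(5) - 23 = 42; 42(5) - 210 = 0 → quotient x^2 + 13x + 42, remainder 0.
Solve the quadratic x^2 + 13x + 42 = 0: discriminant = 13^2 - 4(1)(42) = 169 - 168 = 1.
sqrt(1) = 1, so x = (-13 ± 1)/2: x = -6 or x = -7.
Collecting all roots found:

x = -7, x = -6, x = -4, x = 5


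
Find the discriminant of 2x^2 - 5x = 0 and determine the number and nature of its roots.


For ax^2 + bx + c = 0, discriminant D = b^2 - 4ac
Here a = 2, b = -5, c = 0
D = (-5)^2 - 4(2)(0) = 25 - 0 = 25

D = 25 > 0 and is a perfect square (sqrt = 5)
The equation has 2 distinct real rational roots.

Discriminant = 25, 2 distinct real rational roots


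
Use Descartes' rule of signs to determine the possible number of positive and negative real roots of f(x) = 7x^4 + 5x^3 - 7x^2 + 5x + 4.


Descartes' rule of signs:

For positive roots, count sign changes in f(x) = 7x^4 + 5x^3 - 7x^2 + 5x + 4:
Signs of coefficients: +, +, -, +, +
Number of sign changes: 2
Possible positive real roots: 2, 0

For negative roots, examine f(-x) = 7x^4 - 5x^3 - 7x^2 - 5x + 4:
Signs of coefficients: +, -, -, -, +
Number of sign changes: 2
Possible negative real roots: 2, 0

Positive roots: 2 or 0; Negative roots: 2 or 0


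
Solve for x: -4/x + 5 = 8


Subtract 5 from both sides: -4/x = 3
Multiply both sides by x: -4 = 3 * x
Divide by 3: x = -4/3

x = -4/3


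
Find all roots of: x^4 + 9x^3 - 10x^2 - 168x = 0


The constant term is 0, so x = 0 is a root. Factor out x:
  x^3 + 9x^2 - 10x - 168 = 0
Let p(x) = x^3 + 9x^2 - 10x - 168. By the rational root theorem (leading coefficient 1), any rational root is an integer divisor of 168: try ±1, ±2, ... in turn.
Test x = 1: value = -168 ≠ 0.
Test x = -1: value = -150 ≠ 0.
Test x = 2: value = -144 ≠ 0.
Test x = -2: value = -120 ≠ 0.
Test x = 3: value = -90 ≠ 0.
Test x = -3: value = -84 ≠ 0.
Test x = 4: value = 0 ✓, so (x - 4) is a factor.
Synthetic division by (x - 4): bring down 1; 1(4) + 9 = 13; 13(4) - 10 = 42; 42(4) - 168 = 0 → quotient x^2 + 13x + 42, remainder 0.
Solve the quadratic x^2 + 13x + 42 = 0: discriminant = 13^2 - 4(1)(42) = 169 - 168 = 1.
sqrt(1) = 1, so x = (-13 ± 1)/2: x = -6 or x = -7.
Collecting all roots found:

x = -7, x = -6, x = 0, x = 4


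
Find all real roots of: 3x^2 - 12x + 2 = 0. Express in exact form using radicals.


Using the quadratic formula: x = (-b ± sqrt(b^2 - 4ac)) / (2a)
Here a = 3, b = -12, c = 2
Discriminant = b^2 - 4ac = (-12)^2 - 4(3)(2) = 144 - 24 = 120
Since discriminant = 120 > 0, there are two real roots.
x = (12 ± 2*sqrt(30)) / 6
Simplifying: x = (6 ± sqrt(30)) / 3
Numerically: x ≈ 3.8257 or x ≈ 0.1743

x = (6 + sqrt(30)) / 3 or x = (6 - sqrt(30)) / 3


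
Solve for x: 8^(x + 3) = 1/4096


Express both sides with the same base.
1/4096 = 8^(-4)
Since the bases match, equate exponents: x + 3 = -4
So x = -4 - (3) = -7

x = -7


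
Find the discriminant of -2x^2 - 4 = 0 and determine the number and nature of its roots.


For ax^2 + bx + c = 0, discriminant D = b^2 - 4ac
Here a = -2, b = 0, c = -4
D = (0)^2 - 4(-2)(-4) = 0 - 32 = -32

D = -32 < 0
The equation has no real roots (2 complex conjugate roots).

Discriminant = -32, no real roots (2 complex conjugate roots)


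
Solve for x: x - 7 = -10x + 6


Starting with: x - 7 = -10x + 6
Move all x terms to left: (1 + 10)x = 6 + 7
Simplify: 11x = 13
Divide both sides by 11: x = 13/11

x = 13/11


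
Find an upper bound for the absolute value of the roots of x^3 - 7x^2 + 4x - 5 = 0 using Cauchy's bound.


Cauchy's bound: all roots r satisfy |r| <= 1 + max(|a_i/a_n|) for i = 0,...,n-1
where a_n is the leading coefficient.

Coefficients: [1, -7, 4, -5]
Leading coefficient a_n = 1
Ratios |a_i/a_n|: 7, 4, 5
Maximum ratio: 7
Cauchy's bound: |r| <= 1 + 7 = 8

Upper bound = 8


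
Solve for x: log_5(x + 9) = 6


Convert to exponential form: x + 9 = 5^6 = 15625
x = 15625 - 9 = 15616
Check: log_5(15616 + 9) = log_5(15625) = log_5(15625) = 6 ✓

x = 15616


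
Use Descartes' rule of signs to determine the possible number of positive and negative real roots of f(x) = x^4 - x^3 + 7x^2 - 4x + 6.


Descartes' rule of signs:

For positive roots, count sign changes in f(x) = x^4 - x^3 + 7x^2 - 4x + 6:
Signs of coefficients: +, -, +, -, +
Number of sign changes: 4
Possible positive real roots: 4, 2, 0

For negative roots, examine f(-x) = x^4 + x^3 + 7x^2 + 4x + 6:
Signs of coefficients: +, +, +, +, +
Number of sign changes: 0
Possible negative real roots: 0

Positive roots: 4 or 2 or 0; Negative roots: 0


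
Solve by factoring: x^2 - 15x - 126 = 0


We need two numbers that multiply to -126 and add to -15.
Those numbers are 6 and -21 (since 6 * (-21) = -126 and 6 + (-21) = -15).
So x^2 - 15x - 126 = (x + 6)(x - 21) = 0
Setting each factor to zero: x = -6 or x = 21

x = -6, x = 21


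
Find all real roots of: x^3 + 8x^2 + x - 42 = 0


Let p(x) = x^3 + 8x^2 + x - 42. By the rational root theorem (leading coefficient 1), any rational root is an integer divisor of 42: try ±1, ±2, ... in turn.
Test x = 1: value = -32 ≠ 0.
Test x = -1: value = -36 ≠ 0.
Test x = 2: value = 0 ✓, so (x - 2) is a factor.
Synthetic division by (x - 2): bring down 1; 1(2) + 8 = 10; 10(2) + 1 = 21; 21(2) - 42 = 0 → quotient x^2 + 10x + 21, remainder 0.
Solve the quadratic x^2 + 10x + 21 = 0: discriminant = 10^2 - 4(1)(21) = 100 - 84 = 16.
sqrt(16) = 4, so x = (-10 ± 4)/2: x = -3 or x = -7.

x = -7, x = -3, x = 2


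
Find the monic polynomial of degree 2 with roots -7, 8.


A monic polynomial with roots -7, 8 is:
p(x) = (x + 7)(x - 8)
After multiplying by (x + 7): x + 7
After multiplying by (x - 8): x^2 - x - 56

x^2 - x - 56


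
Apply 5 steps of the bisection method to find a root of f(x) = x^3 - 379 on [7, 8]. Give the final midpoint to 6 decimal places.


f(x) = x^3 - 379
f(7) = -36 < 0
f(8) = 133 > 0

Step 1: midpoint = (7.000000 + 8.000000)/2 = 7.500000
  f(7.500000) = 42.875000
  f(mid) > 0, so root is in [7.000000, 7.500000]

Step 2: midpoint = (7.000000 + 7.500000)/2 = 7.250000
  f(7.250000) = 2.078125
  f(mid) > 0, so root is in [7.000000, 7.250000]

Step 3: midpoint = (7.000000 + 7.250000)/2 = 7.125000
  f(7.125000) = -17.294922
  f(mid) < 0, so root is in [7.125000, 7.250000]

Step 4: midpoint = (7.125000 + 7.250000)/2 = 7.187500
  f(7.187500) = -7.692627
  f(mid) < 0, so root is in [7.187500, 7.250000]

Step 5: midpoint = (7.187500 + 7.250000)/2 = 7.218750
  f(7.218750) = -2.828400
  f(mid) < 0, so root is in [7.218750, 7.250000]

midpoint = 7.218750


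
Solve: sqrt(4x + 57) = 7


Square both sides: 4x + 57 = 7^2 = 49
4x = 49 - 57 = -8
x = -2
Check: sqrt(4*(-2) + 57) = sqrt(49) = 7 ✓

x = -2


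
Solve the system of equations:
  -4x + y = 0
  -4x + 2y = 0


Using Cramer's rule:
Determinant D = (-4)(2) - (-4)(1) = -8 + 4 = -4
Dx = (0)(2) - (0)(1) = 0 - 0 = 0
Dy = (-4)(0) - (-4)(0) = 0 - 0 = 0
x = Dx/D = 0/-4 = 0
y = Dy/D = 0/-4 = 0

x = 0, y = 0


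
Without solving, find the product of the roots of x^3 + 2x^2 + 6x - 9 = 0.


By Vieta's formulas for x^3 + bx^2 + cx + d = 0:
  r1 + r2 + r3 = -b/a = -2
  r1*r2 + r1*r3 + r2*r3 = c/a = 6
  r1*r2*r3 = -d/a = 9


Product = 9


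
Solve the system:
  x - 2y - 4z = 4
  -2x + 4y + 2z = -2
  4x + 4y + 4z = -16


Using Cramer's rule. Expand each determinant along the first row.
D  = 1*[4*4 - 2*4] - (-2)*[(-2)*4 - 2*4] + (-4)*[(-2)*4 - 4*4]
  = 1*(8) - (-2)*(-16) + (-4)*(-24) = 72
Dx = 4*[4*4 - 2*4] - (-2)*[(-2)*4 - 2*(-16)] + (-4)*[(-2)*4 - 4*(-16)]
  = 4*(8) - (-2)*(24) + (-4)*(56) = -144
Dy = 1*[(-2)*4 - 2*(-16)] - 4*[(-2)*4 - 2*4] + (-4)*[(-2)*(-16) - (-2)*4]
  = 1*(24) - 4*(-16) + (-4)*(40) = -72
Dz = 1*[4*(-16) - (-2)*4] - (-2)*[(-2)*(-16) - (-2)*4] + 4*[(-2)*4 - 4*4]
  = 1*(-56) - (-2)*(40) + 4*(-24) = -72
x = Dx/D = -144/72 = -2, y = Dy/D = -72/72 = -1, z = Dz/D = -72/72 = -1
Check eq1: (1)(-2) + (-2)(-1) + (-4)(-1) = 4 = 4 ✓
Check eq2: (-2)(-2) + (4)(-1) + (2)(-1) = -2 = -2 ✓
Check eq3: (4)(-2) + (4)(-1) + (4)(-1) = -16 = -16 ✓

x = -2, y = -1, z = -1


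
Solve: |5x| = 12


An absolute value equation |expr| = 12 gives two cases:
Case 1: 5x = 12
  5x = 12, so x = 12/5
Case 2: 5x = -12
  5x = -12, so x = -12/5

x = -12/5, x = 12/5


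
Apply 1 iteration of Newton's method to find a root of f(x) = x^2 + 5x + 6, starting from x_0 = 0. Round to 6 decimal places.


Newton's method: x_(n+1) = x_n - f(x_n)/f'(x_n)
f(x) = x^2 + 5x + 6
f'(x) = 2x + 5

Iteration 1:
  f(0.000000) = 6.000000
  f'(0.000000) = 5.000000
  x_1 = 0.000000 - (6.000000)/(5.000000) = -1.200000

x_1 = -1.200000


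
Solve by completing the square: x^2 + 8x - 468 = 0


Start: x^2 + 8x - 468 = 0
Move constant: x^2 + 8x = 468
Half of 8 is 4, squared is 16
Add 16 to both sides: x^2 + 8x + 16 = 484
(x + 4)^2 = 484
x + 4 = ±22
x = -4 + 22 = 18 or x = -4 - 22 = -26

x = -26, x = 18


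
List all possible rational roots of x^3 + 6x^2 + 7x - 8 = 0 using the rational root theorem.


Rational root theorem: possible roots are ±p/q where:
  p divides the constant term (-8): p ∈ {1, 2, 4, 8}
  q divides the leading coefficient (1): q ∈ {1}

All possible rational roots: -8, -4, -2, -1, 1, 2, 4, 8

-8, -4, -2, -1, 1, 2, 4, 8


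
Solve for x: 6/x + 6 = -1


Subtract 6 from both sides: 6/x = -7
Multiply both sides by x: 6 = -7 * x
Divide by -7: x = -6/7

x = -6/7


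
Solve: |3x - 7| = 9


An absolute value equation |expr| = 9 gives two cases:
Case 1: 3x - 7 = 9
  3x = 16, so x = 16/3
Case 2: 3x - 7 = -9
  3x = -2, so x = -2/3

x = -2/3, x = 16/3


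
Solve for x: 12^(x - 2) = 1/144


Express both sides with the same base.
1/144 = 12^(-2)
Since the bases match, equate exponents: x - 2 = -2
So x = -2 - (-2) = 0

x = 0


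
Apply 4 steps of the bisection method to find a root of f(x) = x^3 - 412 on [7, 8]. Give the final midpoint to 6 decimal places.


f(x) = x^3 - 412
f(7) = -69 < 0
f(8) = 100 > 0

Step 1: midpoint = (7.000000 + 8.000000)/2 = 7.500000
  f(7.500000) = 9.875000
  f(mid) > 0, so root is in [7.000000, 7.500000]

Step 2: midpoint = (7.000000 + 7.500000)/2 = 7.250000
  f(7.250000) = -30.921875
  f(mid) < 0, so root is in [7.250000, 7.500000]

Step 3: midpoint = (7.250000 + 7.500000)/2 = 7.375000
  f(7.375000) = -10.869141
  f(mid) < 0, so root is in [7.375000, 7.500000]

Step 4: midpoint = (7.375000 + 7.500000)/2 = 7.437500
  f(7.437500) = -0.584229
  f(mid) < 0, so root is in [7.437500, 7.500000]

midpoint = 7.437500


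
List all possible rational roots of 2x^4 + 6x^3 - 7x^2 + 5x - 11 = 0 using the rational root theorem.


Rational root theorem: possible roots are ±p/q where:
  p divides the constant term (-11): p ∈ {1, 11}
  q divides the leading coefficient (2): q ∈ {1, 2}

All possible rational roots: -11, -11/2, -1, -1/2, 1/2, 1, 11/2, 11

-11, -11/2, -1, -1/2, 1/2, 1, 11/2, 11


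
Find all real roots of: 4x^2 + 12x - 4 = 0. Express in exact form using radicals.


Using the quadratic formula: x = (-b ± sqrt(b^2 - 4ac)) / (2a)
Here a = 4, b = 12, c = -4
Discriminant = b^2 - 4ac = 12^2 - 4(4)(-4) = 144 + 64 = 208
Since discriminant = 208 > 0, there are two real roots.
x = (-12 ± 4*sqrt(13)) / 8
Simplifying: x = (-3 ± sqrt(13)) / 2
Numerically: x ≈ 0.3028 or x ≈ -3.3028

x = (-3 + sqrt(13)) / 2 or x = (-3 - sqrt(13)) / 2


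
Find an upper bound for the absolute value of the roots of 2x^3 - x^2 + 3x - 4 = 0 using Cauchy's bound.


Cauchy's bound: all roots r satisfy |r| <= 1 + max(|a_i/a_n|) for i = 0,...,n-1
where a_n is the leading coefficient.

Coefficients: [2, -1, 3, -4]
Leading coefficient a_n = 2
Ratios |a_i/a_n|: 1/2, 3/2, 2
Maximum ratio: 2
Cauchy's bound: |r| <= 1 + 2 = 3

Upper bound = 3


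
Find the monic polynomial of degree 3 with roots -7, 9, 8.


A monic polynomial with roots -7, 9, 8 is:
p(x) = (x + 7)(x - 9)(x - 8)
After multiplying by (x + 7): x + 7
After multiplying by (x - 9): x^2 - 2x - 63
After multiplying by (x - 8): x^3 - 10x^2 - 47x + 504

x^3 - 10x^2 - 47x + 504


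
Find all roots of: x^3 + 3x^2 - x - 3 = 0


Let p(x) = x^3 + 3x^2 - x - 3. By the rational root theorem (leading coefficient 1), any rational root is an integer divisor of 3: try ±1, ±2, ... in turn.
Test x = 1: value = 0 ✓, so (x - 1) is a factor.
Synthetic division by (x - 1): bring down 1; 1(1) + 3 = 4; 4(1) - 1 = 3; 3(1) - 3 = 0 → quotient x^2 + 4x + 3, remainder 0.
Solve the quadratic x^2 + 4x + 3 = 0: discriminant = 4^2 - 4(1)(3) = 16 - 12 = 4.
sqrt(4) = 2, so x = (-4 ± 2)/2: x = -1 or x = -3.
Collecting all roots found:

x = -3, x = -1, x = 1


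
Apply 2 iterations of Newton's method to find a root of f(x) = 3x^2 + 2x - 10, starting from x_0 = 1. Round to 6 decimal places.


Newton's method: x_(n+1) = x_n - f(x_n)/f'(x_n)
f(x) = 3x^2 + 2x - 10
f'(x) = 6x + 2

Iteration 1:
  f(1.000000) = -5.000000
  f'(1.000000) = 8.000000
  x_1 = 1.000000 - (-5.000000)/(8.000000) = 1.625000

Iteration 2:
  f(1.625000) = 1.171875
  f'(1.625000) = 11.750000
  x_2 = 1.625000 - (1.171875)/(11.750000) = 1.525266

x_2 = 1.525266


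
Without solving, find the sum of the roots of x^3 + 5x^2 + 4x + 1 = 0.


By Vieta's formulas for x^3 + bx^2 + cx + d = 0:
  r1 + r2 + r3 = -b/a = -5
  r1*r2 + r1*r3 + r2*r3 = c/a = 4
  r1*r2*r3 = -d/a = -1


Sum = -5


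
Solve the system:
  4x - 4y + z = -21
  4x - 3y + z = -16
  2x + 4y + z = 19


Using Cramer's rule. Expand each determinant along the first row.
D  = 4*[(-3)*1 - 1*4] - (-4)*[4*1 - 1*2] + 1*[4*4 - (-3)*2]
  = 4*(-7) - (-4)*(2) + 1*(22) = 2
Dx = (-21)*[(-3)*1 - 1*4] - (-4)*[(-16)*1 - 1*19] + 1*[(-16)*4 - (-3)*19]
  = (-21)*(-7) - (-4)*(-35) + 1*(-7) = 0
Dy = 4*[(-16)*1 - 1*19] - (-21)*[4*1 - 1*2] + 1*[4*19 - (-16)*2]
  = 4*(-35) - (-21)*(2) + 1*(108) = 10
Dz = 4*[(-3)*19 - (-16)*4] - (-4)*[4*19 - (-16)*2] + (-21)*[4*4 - (-3)*2]
  = 4*(7) - (-4)*(108) + (-21)*(22) = -2
x = Dx/D = 0/2 = 0, y = Dy/D = 10/2 = 5, z = Dz/D = -2/2 = -1
Check eq1: (4)(0) + (-4)(5) + (1)(-1) = -21 = -21 ✓
Check eq2: (4)(0) + (-3)(5) + (1)(-1) = -16 = -16 ✓
Check eq3: (2)(0) + (4)(5) + (1)(-1) = 19 = 19 ✓

x = 0, y = 5, z = -1


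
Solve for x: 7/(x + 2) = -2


Multiply both sides by (x + 2): 7 = -2(x + 2)
Distribute: 7 = -2x - 4
-2x = 7 + 4 = 11
x = -11/2

x = -11/2


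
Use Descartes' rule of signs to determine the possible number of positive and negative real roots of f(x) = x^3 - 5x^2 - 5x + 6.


Descartes' rule of signs:

For positive roots, count sign changes in f(x) = x^3 - 5x^2 - 5x + 6:
Signs of coefficients: +, -, -, +
Number of sign changes: 2
Possible positive real roots: 2, 0

For negative roots, examine f(-x) = -x^3 - 5x^2 + 5x + 6:
Signs of coefficients: -, -, +, +
Number of sign changes: 1
Possible negative real roots: 1

Positive roots: 2 or 0; Negative roots: 1


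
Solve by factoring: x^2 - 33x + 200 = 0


We need two numbers that multiply to 200 and add to -33.
Those numbers are -25 and -8 (since (-25) * (-8) = 200 and (-25) + (-8) = -33).
So x^2 - 33x + 200 = (x - 25)(x - 8) = 0
Setting each factor to zero: x = 25 or x = 8

x = 8, x = 25


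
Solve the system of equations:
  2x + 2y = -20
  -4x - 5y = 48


Using Cramer's rule:
Determinant D = (2)(-5) - (-4)(2) = -10 + 8 = -2
Dx = (-20)(-5) - (48)(2) = 100 - 96 = 4
Dy = (2)(48) - (-4)(-20) = 96 - 80 = 16
x = Dx/D = 4/-2 = -2
y = Dy/D = 16/-2 = -8

x = -2, y = -8


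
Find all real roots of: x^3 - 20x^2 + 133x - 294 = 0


Let p(x) = x^3 - 20x^2 + 133x - 294. By the rational root theorem (leading coefficient 1), any rational root is an integer divisor of 294: try ±1, ±2, ... in turn.
Test x = 1: value = -180 ≠ 0.
Test x = -1: value = -448 ≠ 0.
Test x = 2: value = -100 ≠ 0.
Test x = -2: value = -648 ≠ 0.
Test x = 3: value = -48 ≠ 0.
Test x = -3: value = -900 ≠ 0.
Test x = 6: value = 0 ✓, so (x - 6) is a factor.
Synthetic division by (x - 6): bring down 1; 1(6) - 20 = -14; (-14)(6) + 133 = 49; 49(6) - 294 = 0 → quotient x^2 - 14x + 49, remainder 0.
Solve the quadratic x^2 - 14x + 49 = 0: discriminant = (-14)^2 - 4(1)(49) = 196 - 196 = 0.
Discriminant = 0, so a double root: x = 14/2 = 7.

x = 6, x = 7 (multiplicity 2)


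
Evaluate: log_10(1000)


We need the exponent such that 10^? = 1000
10^3 = 1000
Therefore log_10(1000) = 3

3


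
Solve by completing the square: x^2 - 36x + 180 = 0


Start: x^2 - 36x + 180 = 0
Move constant: x^2 - 36x = -180
Half of -36 is -18, squared is 324
Add 324 to both sides: x^2 - 36x + 324 = 144
(x - 18)^2 = 144
x - 18 = ±12
x = 18 + 12 = 30 or x = 18 - 12 = 6

x = 6, x = 30


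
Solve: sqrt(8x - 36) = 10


Square both sides: 8x - 36 = 10^2 = 100
8x = 100 + 36 = 136
x = 17
Check: sqrt(8*17 - 36) = sqrt(100) = 10 ✓

x = 17


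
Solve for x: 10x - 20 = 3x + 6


Starting with: 10x - 20 = 3x + 6
Move all x terms to left: (10 - 3)x = 6 + 20
Simplify: 7x = 26
Divide both sides by 7: x = 26/7

x = 26/7


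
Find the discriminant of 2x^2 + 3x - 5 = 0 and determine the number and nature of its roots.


For ax^2 + bx + c = 0, discriminant D = b^2 - 4ac
Here a = 2, b = 3, c = -5
D = (3)^2 - 4(2)(-5) = 9 + 40 = 49

D = 49 > 0 and is a perfect square (sqrt = 7)
The equation has 2 distinct real rational roots.

Discriminant = 49, 2 distinct real rational roots


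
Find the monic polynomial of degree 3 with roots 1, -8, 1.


A monic polynomial with roots 1, -8, 1 is:
p(x) = (x - 1)(x + 8)(x - 1)
After multiplying by (x - 1): x - 1
After multiplying by (x + 8): x^2 + 7x - 8
After multiplying by (x - 1): x^3 + 6x^2 - 15x + 8

x^3 + 6x^2 - 15x + 8


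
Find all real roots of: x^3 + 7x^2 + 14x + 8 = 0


Let p(x) = x^3 + 7x^2 + 14x + 8. By the rational root theorem (leading coefficient 1), any rational root is an integer divisor of 8: try ±1, ±2, ... in turn.
Test x = 1: value = 30 ≠ 0.
Test x = -1: value = 0 ✓, so (x + 1) is a factor.
Synthetic division by (x + 1): bring down 1; 1(-1) + 7 = 6; 6(-1) + 14 = 8; 8(-1) + 8 = 0 → quotient x^2 + 6x + 8, remainder 0.
Solve the quadratic x^2 + 6x + 8 = 0: discriminant = 6^2 - 4(1)(8) = 36 - 32 = 4.
sqrt(4) = 2, so x = (-6 ± 2)/2: x = -2 or x = -4.

x = -4, x = -2, x = -1


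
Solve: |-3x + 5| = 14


An absolute value equation |expr| = 14 gives two cases:
Case 1: -3x + 5 = 14
  -3x = 9, so x = -3
Case 2: -3x + 5 = -14
  -3x = -19, so x = 19/3

x = -3, x = 19/3


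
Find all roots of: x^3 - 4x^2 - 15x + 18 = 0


Let p(x) = x^3 - 4x^2 - 15x + 18. By the rational root theorem (leading coefficient 1), any rational root is an integer divisor of 18: try ±1, ±2, ... in turn.
Test x = 1: value = 0 ✓, so (x - 1) is a factor.
Synthetic division by (x - 1): bring down 1; 1(1) - 4 = -3; (-3)(1) - 15 = -18; (-18)(1) + 18 = 0 → quotient x^2 - 3x - 18, remainder 0.
Solve the quadratic x^2 - 3x - 18 = 0: discriminant = (-3)^2 - 4(1)(-18) = 9 + 72 = 81.
sqrt(81) = 9, so x = (3 ± 9)/2: x = 6 or x = -3.
Collecting all roots found:

x = -3, x = 1, x = 6


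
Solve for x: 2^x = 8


Express both sides with the same base.
8 = 2^3
Since the bases match: x = 3

x = 3


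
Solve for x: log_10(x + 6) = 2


Convert to exponential form: x + 6 = 10^2 = 100
x = 100 - 6 = 94
Check: log_10(94 + 6) = log_10(100) = log_10(100) = 2 ✓

x = 94


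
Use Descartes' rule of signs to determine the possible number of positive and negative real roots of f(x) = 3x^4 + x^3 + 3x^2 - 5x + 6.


Descartes' rule of signs:

For positive roots, count sign changes in f(x) = 3x^4 + x^3 + 3x^2 - 5x + 6:
Signs of coefficients: +, +, +, -, +
Number of sign changes: 2
Possible positive real roots: 2, 0

For negative roots, examine f(-x) = 3x^4 - x^3 + 3x^2 + 5x + 6:
Signs of coefficients: +, -, +, +, +
Number of sign changes: 2
Possible negative real roots: 2, 0

Positive roots: 2 or 0; Negative roots: 2 or 0


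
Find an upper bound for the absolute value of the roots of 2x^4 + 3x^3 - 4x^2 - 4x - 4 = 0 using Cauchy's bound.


Cauchy's bound: all roots r satisfy |r| <= 1 + max(|a_i/a_n|) for i = 0,...,n-1
where a_n is the leading coefficient.

Coefficients: [2, 3, -4, -4, -4]
Leading coefficient a_n = 2
Ratios |a_i/a_n|: 3/2, 2, 2, 2
Maximum ratio: 2
Cauchy's bound: |r| <= 1 + 2 = 3

Upper bound = 3


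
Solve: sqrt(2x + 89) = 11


Square both sides: 2x + 89 = 11^2 = 121
2x = 121 - 89 = 32
x = 16
Check: sqrt(2*16 + 89) = sqrt(121) = 11 ✓

x = 16


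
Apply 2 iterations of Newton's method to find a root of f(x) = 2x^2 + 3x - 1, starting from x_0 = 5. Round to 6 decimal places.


Newton's method: x_(n+1) = x_n - f(x_n)/f'(x_n)
f(x) = 2x^2 + 3x - 1
f'(x) = 4x + 3

Iteration 1:
  f(5.000000) = 64.000000
  f'(5.000000) = 23.000000
  x_1 = 5.000000 - (64.000000)/(23.000000) = 2.217391

Iteration 2:
  f(2.217391) = 15.485822
  f'(2.217391) = 11.869565
  x_2 = 2.217391 - (15.485822)/(11.869565) = 0.912725

x_2 = 0.912725
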